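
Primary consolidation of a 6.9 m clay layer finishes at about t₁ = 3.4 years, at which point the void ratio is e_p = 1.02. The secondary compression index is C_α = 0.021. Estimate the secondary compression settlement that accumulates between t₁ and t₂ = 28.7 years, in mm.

S_s ≈ 66.5 mm

Secondary compression: S_s = C_α·H/(1+e_p)·log₁₀(t₂/t₁)
S_s = 0.021×6.9/(1+1.02)×log₁₀(28.7/3.4)
    = 0.07173 × 0.9264 = 0.06645 m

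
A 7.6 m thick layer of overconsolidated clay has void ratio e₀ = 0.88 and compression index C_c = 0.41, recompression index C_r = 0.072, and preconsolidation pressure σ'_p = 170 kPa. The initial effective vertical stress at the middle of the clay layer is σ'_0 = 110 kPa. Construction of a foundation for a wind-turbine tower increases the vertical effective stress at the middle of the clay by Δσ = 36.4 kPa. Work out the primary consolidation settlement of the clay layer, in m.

S_c ≈ 0.0361 m

Final effective stress: σ'_f = 110 + 36.4 = 146.4 kPa.
σ'_f = 146.4 ≤ σ'_p = 170 kPa, so the clay remains overconsolidated and only the recompression index applies:
S_c = C_r·H/(1+e₀)·log₁₀(σ'_f/σ'_0) = 0.072×7.6/1.88×log₁₀(146.4/110)
    = 0.29107 × 0.12415 = 0.03614 m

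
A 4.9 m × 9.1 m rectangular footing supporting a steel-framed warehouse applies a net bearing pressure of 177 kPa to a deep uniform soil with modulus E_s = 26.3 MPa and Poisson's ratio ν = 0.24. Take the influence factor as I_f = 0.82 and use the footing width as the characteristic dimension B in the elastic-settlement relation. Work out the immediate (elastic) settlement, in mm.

Immediate (elastic) settlement: S_e = q·B·(1−ν²)/E_s · I_f.
E_s = 26.3 MPa = 26300 kPa.
S_e = 177 × 4.9 × (1 − 0.24²) / 26300 × 0.82
    = 177 × 4.9 × 0.9424 / 26300 × 0.82
    = 0.02548 m = 25.48 mm

S_e ≈ 25.5 mm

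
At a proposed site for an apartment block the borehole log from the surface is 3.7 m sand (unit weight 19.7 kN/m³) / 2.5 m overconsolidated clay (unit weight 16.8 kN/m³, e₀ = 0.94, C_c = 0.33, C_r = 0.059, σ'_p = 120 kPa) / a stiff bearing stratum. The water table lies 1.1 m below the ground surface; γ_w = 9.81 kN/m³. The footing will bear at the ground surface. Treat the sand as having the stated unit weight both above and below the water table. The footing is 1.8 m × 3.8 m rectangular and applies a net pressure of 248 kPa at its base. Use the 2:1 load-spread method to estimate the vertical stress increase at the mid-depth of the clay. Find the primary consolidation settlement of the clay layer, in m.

Mid-depth of clay below the ground surface: z = 3.7 + 2.5/2 = 4.95 m.
Total vertical stress at mid-clay: σ_v = 19.7×3.7 + 16.8×1.25 = 93.89 kPa.
Pore pressure: u = 9.81×(4.95 − 1.1) = 37.769 kPa.
Initial effective stress: σ'_0 = σ_v − u = 93.89 − 37.769 = 56.121 kPa.
Stress increase at mid-clay by the 2:1 spreading method:
Δσ = qBL/((B+z)(L+z)) = 248×1.8×3.8/((1.8+4.95)(3.8+4.95)) = 28.721 kPa
Final effective stress: σ'_f = 56.121 + 28.721 = 84.842 kPa.
σ'_f = 84.842 ≤ σ'_p = 120 kPa, so the clay remains overconsolidated and only the recompression index applies:
S_c = C_r·H/(1+e₀)·log₁₀(σ'_f/σ'_0) = 0.059×2.5/1.94×log₁₀(84.842/56.121)
    = 0.076033 × 0.17949 = 0.01365 m

S_c ≈ 0.0136 m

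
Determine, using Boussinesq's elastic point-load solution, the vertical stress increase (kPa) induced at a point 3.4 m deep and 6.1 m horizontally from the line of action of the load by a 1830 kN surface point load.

Δσ_z ≈ 2.07 kPa

Boussinesq vertical stress below a point load on an elastic half-space:
Δσ_z = 3P/(2πz²) · [1 + (r/z)²]^(−5/2)
r/z = 6.1/3.4 = 1.7941; [1+(r/z)²]^(−5/2) = 0.027353.
Δσ_z = 3×1830/(2π×3.4²) × 0.027353 = 75.585 × 0.027353 = 2.067 kPa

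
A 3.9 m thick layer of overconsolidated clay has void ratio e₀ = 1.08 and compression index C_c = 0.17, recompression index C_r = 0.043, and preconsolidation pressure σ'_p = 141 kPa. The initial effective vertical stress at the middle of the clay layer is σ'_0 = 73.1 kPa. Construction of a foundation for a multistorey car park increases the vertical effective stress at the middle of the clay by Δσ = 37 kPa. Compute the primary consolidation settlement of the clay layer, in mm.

Final effective stress: σ'_f = 73.1 + 37 = 110.1 kPa.
σ'_f = 110.1 ≤ σ'_p = 141 kPa, so the clay remains overconsolidated and only the recompression index applies:
S_c = C_r·H/(1+e₀)·log₁₀(σ'_f/σ'_0) = 0.043×3.9/2.08×log₁₀(110.1/73.1)
    = 0.080625 × 0.17787 = 0.01434 m

S_c ≈ 14.3 mm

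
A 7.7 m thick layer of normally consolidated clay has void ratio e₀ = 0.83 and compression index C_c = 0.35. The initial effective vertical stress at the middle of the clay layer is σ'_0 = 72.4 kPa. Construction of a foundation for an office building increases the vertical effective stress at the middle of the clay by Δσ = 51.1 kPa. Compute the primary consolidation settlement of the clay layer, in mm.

S_c ≈ 342 mm

Final effective stress: σ'_f = σ'_0 + Δσ = 72.4 + 51.1 = 123.5 kPa.
Normally consolidated clay, so the full stress increment lies on the virgin compression line:
S_c = C_c·H/(1+e₀)·log₁₀(σ'_f/σ'_0) = 0.35×7.7/(1+0.83)×log₁₀(123.5/72.4)
    = 1.4727 × 0.23193 = 0.3416 m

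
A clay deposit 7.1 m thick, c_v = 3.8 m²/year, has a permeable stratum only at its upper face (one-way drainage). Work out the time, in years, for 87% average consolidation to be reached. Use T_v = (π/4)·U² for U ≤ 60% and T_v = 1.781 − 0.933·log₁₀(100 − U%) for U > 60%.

Drainage path length: H_d = H = 7.1 m (single drainage).
U > 60%: T_v = 1.781 − 0.933·log₁₀(100 − 87) = 0.74169.
t = T_v·H_d²/c_v = 0.74169×7.1²/3.8 = 9.839 years.

t ≈ 9.84 years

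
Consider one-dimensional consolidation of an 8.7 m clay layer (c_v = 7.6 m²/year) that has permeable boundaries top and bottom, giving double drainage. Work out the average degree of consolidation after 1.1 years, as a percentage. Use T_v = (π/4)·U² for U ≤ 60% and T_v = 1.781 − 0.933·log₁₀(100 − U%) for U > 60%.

Drainage path length: H_d = H/2 = 4.35 m (double drainage).
T_v = c_v·t/H_d² = 7.6×1.1/4.35² = 0.4418.
T_v = 0.4418 corresponds to the U > 60% branch:
U = 1 − 10^((1.781 − T_v)/0.933)/100 = 0.7275

U ≈ 72.7 %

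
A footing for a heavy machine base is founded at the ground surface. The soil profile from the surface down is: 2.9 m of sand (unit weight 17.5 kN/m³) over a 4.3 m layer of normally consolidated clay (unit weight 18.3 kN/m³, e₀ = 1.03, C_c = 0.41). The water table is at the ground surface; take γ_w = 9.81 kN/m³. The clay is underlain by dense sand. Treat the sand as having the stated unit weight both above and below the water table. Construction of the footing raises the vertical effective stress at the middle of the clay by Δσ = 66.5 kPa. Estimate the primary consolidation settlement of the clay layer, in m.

S_c ≈ 0.366 m

Mid-depth of clay below the ground surface: z = 2.9 + 4.3/2 = 5.05 m.
Total vertical stress at mid-clay: σ_v = 17.5×2.9 + 18.3×2.15 = 90.095 kPa.
Pore pressure: u = 9.81×(5.05 − 0) = 49.541 kPa.
Initial effective stress: σ'_0 = σ_v − u = 90.095 − 49.541 = 40.554 kPa.
Final effective stress: σ'_f = σ'_0 + Δσ = 40.554 + 66.5 = 107.05 kPa.
Normally consolidated clay, so the full stress increment lies on the virgin compression line:
S_c = C_c·H/(1+e₀)·log₁₀(σ'_f/σ'_0) = 0.41×4.3/(1+1.03)×log₁₀(107.05/40.554)
    = 0.86847 × 0.42155 = 0.3661 m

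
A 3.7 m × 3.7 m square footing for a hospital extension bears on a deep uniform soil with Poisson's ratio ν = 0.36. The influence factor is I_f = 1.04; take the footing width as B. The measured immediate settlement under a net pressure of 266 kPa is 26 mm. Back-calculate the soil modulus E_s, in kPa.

E_s ≈ 34300 kPa

S_e = q·B·(1−ν²)/E_s · I_f  ⇒  E_s = q·B·(1−ν²)·I_f / S_e.
E_s = 266 × 3.7 × 0.8704 × 1.04 / 0.026 = 34270 kPa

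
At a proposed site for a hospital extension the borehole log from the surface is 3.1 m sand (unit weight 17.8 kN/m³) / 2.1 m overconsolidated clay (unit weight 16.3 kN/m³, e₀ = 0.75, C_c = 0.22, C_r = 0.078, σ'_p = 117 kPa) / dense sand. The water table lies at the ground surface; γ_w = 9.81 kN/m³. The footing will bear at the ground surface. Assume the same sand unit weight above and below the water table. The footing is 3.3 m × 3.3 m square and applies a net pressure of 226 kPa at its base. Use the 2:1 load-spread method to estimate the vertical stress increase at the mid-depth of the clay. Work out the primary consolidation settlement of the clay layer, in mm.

Mid-depth of clay below the ground surface: z = 3.1 + 2.1/2 = 4.15 m.
Total vertical stress at mid-clay: σ_v = 17.8×3.1 + 16.3×1.05 = 72.295 kPa.
Pore pressure: u = 9.81×(4.15 − 0) = 40.712 kPa.
Initial effective stress: σ'_0 = σ_v − u = 72.295 − 40.712 = 31.583 kPa.
Stress increase at mid-clay by the 2:1 spreading method:
Δσ = qBL/((B+z)(L+z)) = 226×3.3×3.3/((3.3+4.15)(3.3+4.15)) = 44.343 kPa
Final effective stress: σ'_f = 31.583 + 44.343 = 75.926 kPa.
σ'_f = 75.926 ≤ σ'_p = 117 kPa, so the clay remains overconsolidated and only the recompression index applies:
S_c = C_r·H/(1+e₀)·log₁₀(σ'_f/σ'_0) = 0.078×2.1/1.75×log₁₀(75.926/31.583)
    = 0.0936 × 0.38094 = 0.03566 m

S_c ≈ 35.7 mm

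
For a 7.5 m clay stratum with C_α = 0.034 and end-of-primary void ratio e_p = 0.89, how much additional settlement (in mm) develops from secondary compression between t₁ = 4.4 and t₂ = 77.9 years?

S_s ≈ 168 mm

Secondary compression: S_s = C_α·H/(1+e_p)·log₁₀(t₂/t₁)
S_s = 0.034×7.5/(1+0.89)×log₁₀(77.9/4.4)
    = 0.1349 × 1.248 = 0.1684 m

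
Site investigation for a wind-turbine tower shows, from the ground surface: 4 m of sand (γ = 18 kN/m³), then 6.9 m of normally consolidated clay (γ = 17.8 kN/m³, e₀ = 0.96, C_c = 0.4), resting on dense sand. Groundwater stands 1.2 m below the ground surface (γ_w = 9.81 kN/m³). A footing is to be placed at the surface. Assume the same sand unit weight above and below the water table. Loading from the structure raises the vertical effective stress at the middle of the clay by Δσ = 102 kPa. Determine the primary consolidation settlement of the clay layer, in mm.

S_c ≈ 539 mm

Mid-depth of clay below the ground surface: z = 4 + 6.9/2 = 7.45 m.
Total vertical stress at mid-clay: σ_v = 18×4 + 17.8×3.45 = 133.41 kPa.
Pore pressure: u = 9.81×(7.45 − 1.2) = 61.312 kPa.
Initial effective stress: σ'_0 = σ_v − u = 133.41 − 61.312 = 72.098 kPa.
Final effective stress: σ'_f = σ'_0 + Δσ = 72.098 + 102 = 174.1 kPa.
Normally consolidated clay, so the full stress increment lies on the virgin compression line:
S_c = C_c·H/(1+e₀)·log₁₀(σ'_f/σ'_0) = 0.4×6.9/(1+0.96)×log₁₀(174.1/72.098)
    = 1.4082 × 0.38288 = 0.5392 m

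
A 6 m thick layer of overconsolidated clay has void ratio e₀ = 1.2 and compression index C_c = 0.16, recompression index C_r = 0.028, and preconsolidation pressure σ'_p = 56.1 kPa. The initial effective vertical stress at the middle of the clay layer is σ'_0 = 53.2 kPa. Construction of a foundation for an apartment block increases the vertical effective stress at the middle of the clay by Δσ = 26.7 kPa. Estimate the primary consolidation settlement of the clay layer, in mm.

Final effective stress: σ'_f = 53.2 + 26.7 = 79.9 kPa.
σ'_f = 79.9 > σ'_p = 56.1 kPa, so the stress path crosses the preconsolidation pressure — recompression up to σ'_p, then virgin compression beyond:
S_c = H/(1+e₀)·[C_r·log₁₀(σ'_p/σ'_0) + C_c·log₁₀(σ'_f/σ'_p)]
    = 6/2.2 × [0.028×log₁₀(56.1/53.2) + 0.16×log₁₀(79.9/56.1)]
    = 2.7273 × [0.00064543 + 0.024573] = 0.06878 m

S_c ≈ 68.8 mm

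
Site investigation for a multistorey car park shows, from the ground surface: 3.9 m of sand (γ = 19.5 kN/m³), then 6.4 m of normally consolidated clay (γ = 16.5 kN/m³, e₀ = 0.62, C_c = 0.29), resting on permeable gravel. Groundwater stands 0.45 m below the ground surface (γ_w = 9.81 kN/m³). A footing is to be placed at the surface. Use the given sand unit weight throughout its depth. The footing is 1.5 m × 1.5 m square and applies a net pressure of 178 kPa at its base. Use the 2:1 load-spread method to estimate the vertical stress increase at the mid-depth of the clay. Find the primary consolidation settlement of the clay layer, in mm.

Mid-depth of clay below the ground surface: z = 3.9 + 6.4/2 = 7.1 m.
Total vertical stress at mid-clay: σ_v = 19.5×3.9 + 16.5×3.2 = 128.85 kPa.
Pore pressure: u = 9.81×(7.1 − 0.45) = 65.237 kPa.
Initial effective stress: σ'_0 = σ_v − u = 128.85 − 65.237 = 63.613 kPa.
Stress increase at mid-clay by the 2:1 spreading method:
Δσ = qBL/((B+z)(L+z)) = 178×1.5×1.5/((1.5+7.1)(1.5+7.1)) = 5.4151 kPa
Final effective stress: σ'_f = σ'_0 + Δσ = 63.613 + 5.4151 = 69.028 kPa.
Normally consolidated clay, so the full stress increment lies on the virgin compression line:
S_c = C_c·H/(1+e₀)·log₁₀(σ'_f/σ'_0) = 0.29×6.4/(1+0.62)×log₁₀(69.028/63.613)
    = 1.1457 × 0.035479 = 0.04065 m

S_c ≈ 40.6 mm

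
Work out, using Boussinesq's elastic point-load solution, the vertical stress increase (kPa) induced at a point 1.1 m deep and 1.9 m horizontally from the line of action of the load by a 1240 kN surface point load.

Boussinesq vertical stress below a point load on an elastic half-space:
Δσ_z = 3P/(2πz²) · [1 + (r/z)²]^(−5/2)
r/z = 1.9/1.1 = 1.7273; [1+(r/z)²]^(−5/2) = 0.031575.
Δσ_z = 3×1240/(2π×1.1²) × 0.031575 = 489.3 × 0.031575 = 15.45 kPa

Δσ_z ≈ 15.4 kPa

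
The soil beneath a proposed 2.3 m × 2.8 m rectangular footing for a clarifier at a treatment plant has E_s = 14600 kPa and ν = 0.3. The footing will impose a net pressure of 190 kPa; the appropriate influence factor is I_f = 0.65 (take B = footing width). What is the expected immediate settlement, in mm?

Immediate (elastic) settlement: S_e = q·B·(1−ν²)/E_s · I_f.
S_e = 190 × 2.3 × (1 − 0.3²) / 14600 × 0.65
    = 190 × 2.3 × 0.91 / 14600 × 0.65
    = 0.0177 m = 17.7 mm

S_e ≈ 17.7 mm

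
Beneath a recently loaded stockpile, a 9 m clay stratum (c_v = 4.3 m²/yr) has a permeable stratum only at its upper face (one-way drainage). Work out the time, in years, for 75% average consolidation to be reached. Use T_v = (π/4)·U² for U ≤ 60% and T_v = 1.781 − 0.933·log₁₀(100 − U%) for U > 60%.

Drainage path length: H_d = H = 9 m (single drainage).
U > 60%: T_v = 1.781 − 0.933·log₁₀(100 − 75) = 0.47672.
t = T_v·H_d²/c_v = 0.47672×9²/4.3 = 8.98 years.

t ≈ 8.98 years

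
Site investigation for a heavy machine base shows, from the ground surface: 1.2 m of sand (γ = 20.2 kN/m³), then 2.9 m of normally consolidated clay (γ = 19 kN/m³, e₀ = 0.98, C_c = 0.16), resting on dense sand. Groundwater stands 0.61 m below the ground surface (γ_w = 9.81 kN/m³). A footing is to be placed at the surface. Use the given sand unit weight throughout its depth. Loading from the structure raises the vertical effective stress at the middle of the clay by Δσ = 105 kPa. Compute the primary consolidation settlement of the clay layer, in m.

S_c ≈ 0.149 m

Mid-depth of clay below the ground surface: z = 1.2 + 2.9/2 = 2.65 m.
Total vertical stress at mid-clay: σ_v = 20.2×1.2 + 19×1.45 = 51.79 kPa.
Pore pressure: u = 9.81×(2.65 − 0.61) = 20.012 kPa.
Initial effective stress: σ'_0 = σ_v − u = 51.79 − 20.012 = 31.778 kPa.
Final effective stress: σ'_f = σ'_0 + Δσ = 31.778 + 105 = 136.78 kPa.
Normally consolidated clay, so the full stress increment lies on the virgin compression line:
S_c = C_c·H/(1+e₀)·log₁₀(σ'_f/σ'_0) = 0.16×2.9/(1+0.98)×log₁₀(136.78/31.778)
    = 0.23434 × 0.6339 = 0.1485 m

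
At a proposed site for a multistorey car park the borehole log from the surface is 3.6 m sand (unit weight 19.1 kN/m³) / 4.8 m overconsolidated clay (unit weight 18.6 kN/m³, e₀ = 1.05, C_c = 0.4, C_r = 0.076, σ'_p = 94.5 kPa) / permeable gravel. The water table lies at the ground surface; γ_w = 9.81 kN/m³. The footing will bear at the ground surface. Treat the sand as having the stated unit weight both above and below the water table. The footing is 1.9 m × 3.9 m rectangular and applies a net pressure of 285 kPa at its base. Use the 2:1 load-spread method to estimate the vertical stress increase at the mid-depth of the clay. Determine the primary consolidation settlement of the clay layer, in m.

Mid-depth of clay below the ground surface: z = 3.6 + 4.8/2 = 6 m.
Total vertical stress at mid-clay: σ_v = 19.1×3.6 + 18.6×2.4 = 113.4 kPa.
Pore pressure: u = 9.81×(6 − 0) = 58.86 kPa.
Initial effective stress: σ'_0 = σ_v − u = 113.4 − 58.86 = 54.54 kPa.
Stress increase at mid-clay by the 2:1 spreading method:
Δσ = qBL/((B+z)(L+z)) = 285×1.9×3.9/((1.9+6)(3.9+6)) = 27.002 kPa
Final effective stress: σ'_f = 54.54 + 27.002 = 81.542 kPa.
σ'_f = 81.542 ≤ σ'_p = 94.5 kPa, so the clay remains overconsolidated and only the recompression index applies:
S_c = C_r·H/(1+e₀)·log₁₀(σ'_f/σ'_0) = 0.076×4.8/2.05×log₁₀(81.542/54.54)
    = 0.17795 × 0.17467 = 0.03108 m

S_c ≈ 0.0311 m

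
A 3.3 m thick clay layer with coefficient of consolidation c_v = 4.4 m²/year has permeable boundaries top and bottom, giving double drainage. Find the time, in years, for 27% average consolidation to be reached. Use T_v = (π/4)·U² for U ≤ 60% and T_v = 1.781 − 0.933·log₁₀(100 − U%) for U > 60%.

t ≈ 0.0354 years

Drainage path length: H_d = H/2 = 1.65 m (double drainage).
U ≤ 60%: T_v = (π/4)·U² = (π/4)×0.27² = 0.057256.
t = T_v·H_d²/c_v = 0.057256×1.65²/4.4 = 0.03543 years.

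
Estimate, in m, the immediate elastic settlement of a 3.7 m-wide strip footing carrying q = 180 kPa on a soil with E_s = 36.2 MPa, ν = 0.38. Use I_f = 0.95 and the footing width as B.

S_e ≈ 0.015 m

Immediate (elastic) settlement: S_e = q·B·(1−ν²)/E_s · I_f.
E_s = 36.2 MPa = 36200 kPa.
S_e = 180 × 3.7 × (1 − 0.38²) / 36200 × 0.95
    = 180 × 3.7 × 0.8556 / 36200 × 0.95
    = 0.01495 m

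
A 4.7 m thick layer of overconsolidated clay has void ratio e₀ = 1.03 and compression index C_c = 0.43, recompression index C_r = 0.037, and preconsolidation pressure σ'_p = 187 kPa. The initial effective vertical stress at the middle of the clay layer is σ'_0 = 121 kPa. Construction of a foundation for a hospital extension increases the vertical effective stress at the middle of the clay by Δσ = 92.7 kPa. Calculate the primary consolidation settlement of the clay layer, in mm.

S_c ≈ 73.9 mm

Final effective stress: σ'_f = 121 + 92.7 = 213.7 kPa.
σ'_f = 213.7 > σ'_p = 187 kPa, so the stress path crosses the preconsolidation pressure — recompression up to σ'_p, then virgin compression beyond:
S_c = H/(1+e₀)·[C_r·log₁₀(σ'_p/σ'_0) + C_c·log₁₀(σ'_f/σ'_p)]
    = 4.7/2.03 × [0.037×log₁₀(187/121) + 0.43×log₁₀(213.7/187)]
    = 2.3153 × [0.0069951 + 0.024924] = 0.0739 m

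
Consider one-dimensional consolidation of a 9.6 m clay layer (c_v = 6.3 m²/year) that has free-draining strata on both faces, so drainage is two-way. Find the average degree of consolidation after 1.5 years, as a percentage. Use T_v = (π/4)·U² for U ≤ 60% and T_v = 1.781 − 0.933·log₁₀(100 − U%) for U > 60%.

Drainage path length: H_d = H/2 = 4.8 m (double drainage).
T_v = c_v·t/H_d² = 6.3×1.5/4.8² = 0.41016.
T_v = 0.41016 corresponds to the U > 60% branch:
U = 1 − 10^((1.781 − T_v)/0.933)/100 = 0.7054

U ≈ 70.5 %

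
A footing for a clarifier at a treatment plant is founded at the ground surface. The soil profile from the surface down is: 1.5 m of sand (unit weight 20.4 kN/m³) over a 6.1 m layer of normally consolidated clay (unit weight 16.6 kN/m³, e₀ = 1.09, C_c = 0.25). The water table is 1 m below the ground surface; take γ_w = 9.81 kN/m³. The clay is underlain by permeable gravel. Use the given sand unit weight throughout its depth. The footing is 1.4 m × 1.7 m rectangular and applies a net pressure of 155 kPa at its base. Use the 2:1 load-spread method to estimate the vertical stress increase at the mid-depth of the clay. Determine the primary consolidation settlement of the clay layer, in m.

Mid-depth of clay below the ground surface: z = 1.5 + 6.1/2 = 4.55 m.
Total vertical stress at mid-clay: σ_v = 20.4×1.5 + 16.6×3.05 = 81.23 kPa.
Pore pressure: u = 9.81×(4.55 − 1) = 34.825 kPa.
Initial effective stress: σ'_0 = σ_v − u = 81.23 − 34.825 = 46.405 kPa.
Stress increase at mid-clay by the 2:1 spreading method:
Δσ = qBL/((B+z)(L+z)) = 155×1.4×1.7/((1.4+4.55)(1.7+4.55)) = 9.92 kPa
Final effective stress: σ'_f = σ'_0 + Δσ = 46.405 + 9.92 = 56.325 kPa.
Normally consolidated clay, so the full stress increment lies on the virgin compression line:
S_c = C_c·H/(1+e₀)·log₁₀(σ'_f/σ'_0) = 0.25×6.1/(1+1.09)×log₁₀(56.325/46.405)
    = 0.72967 × 0.084136 = 0.06139 m

S_c ≈ 0.0614 m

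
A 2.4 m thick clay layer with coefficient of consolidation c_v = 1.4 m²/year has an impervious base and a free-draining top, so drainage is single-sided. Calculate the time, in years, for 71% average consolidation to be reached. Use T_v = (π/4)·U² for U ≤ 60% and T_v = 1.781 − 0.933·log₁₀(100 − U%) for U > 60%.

Drainage path length: H_d = H = 2.4 m (single drainage).
U > 60%: T_v = 1.781 − 0.933·log₁₀(100 − 71) = 0.41658.
t = T_v·H_d²/c_v = 0.41658×2.4²/1.4 = 1.714 years.

t ≈ 1.71 years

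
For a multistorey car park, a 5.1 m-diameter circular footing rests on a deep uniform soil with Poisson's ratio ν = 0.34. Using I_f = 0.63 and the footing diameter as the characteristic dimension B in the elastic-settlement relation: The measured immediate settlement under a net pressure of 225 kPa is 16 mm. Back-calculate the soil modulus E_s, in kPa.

S_e = q·B·(1−ν²)/E_s · I_f  ⇒  E_s = q·B·(1−ν²)·I_f / S_e.
E_s = 225 × 5.1 × 0.8844 × 0.63 / 0.016 = 39960 kPa

E_s ≈ 40000 kPa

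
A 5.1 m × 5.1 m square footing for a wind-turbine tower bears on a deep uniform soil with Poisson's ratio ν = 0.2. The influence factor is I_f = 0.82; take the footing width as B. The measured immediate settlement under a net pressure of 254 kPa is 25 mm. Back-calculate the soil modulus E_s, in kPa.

E_s ≈ 40800 kPa

S_e = q·B·(1−ν²)/E_s · I_f  ⇒  E_s = q·B·(1−ν²)·I_f / S_e.
E_s = 254 × 5.1 × 0.96 × 0.82 / 0.025 = 40790 kPa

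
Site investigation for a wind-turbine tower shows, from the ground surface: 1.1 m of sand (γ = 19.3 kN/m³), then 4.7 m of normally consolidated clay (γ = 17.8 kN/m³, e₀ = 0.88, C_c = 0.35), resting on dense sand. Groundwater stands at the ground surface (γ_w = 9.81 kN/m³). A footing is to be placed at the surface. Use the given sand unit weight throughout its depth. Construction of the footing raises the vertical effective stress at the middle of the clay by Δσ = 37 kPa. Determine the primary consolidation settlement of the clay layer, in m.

S_c ≈ 0.311 m

Mid-depth of clay below the ground surface: z = 1.1 + 4.7/2 = 3.45 m.
Total vertical stress at mid-clay: σ_v = 19.3×1.1 + 17.8×2.35 = 63.06 kPa.
Pore pressure: u = 9.81×(3.45 − 0) = 33.845 kPa.
Initial effective stress: σ'_0 = σ_v − u = 63.06 − 33.845 = 29.215 kPa.
Final effective stress: σ'_f = σ'_0 + Δσ = 29.215 + 37 = 66.215 kPa.
Normally consolidated clay, so the full stress increment lies on the virgin compression line:
S_c = C_c·H/(1+e₀)·log₁₀(σ'_f/σ'_0) = 0.35×4.7/(1+0.88)×log₁₀(66.215/29.215)
    = 0.875 × 0.35535 = 0.3109 m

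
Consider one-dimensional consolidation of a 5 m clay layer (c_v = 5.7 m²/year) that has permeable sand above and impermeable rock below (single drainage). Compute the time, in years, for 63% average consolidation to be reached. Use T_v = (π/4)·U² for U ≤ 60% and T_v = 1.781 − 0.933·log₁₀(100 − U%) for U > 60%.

Drainage path length: H_d = H = 5 m (single drainage).
U > 60%: T_v = 1.781 − 0.933·log₁₀(100 − 63) = 0.31787.
t = T_v·H_d²/c_v = 0.31787×5²/5.7 = 1.394 years.

t ≈ 1.39 years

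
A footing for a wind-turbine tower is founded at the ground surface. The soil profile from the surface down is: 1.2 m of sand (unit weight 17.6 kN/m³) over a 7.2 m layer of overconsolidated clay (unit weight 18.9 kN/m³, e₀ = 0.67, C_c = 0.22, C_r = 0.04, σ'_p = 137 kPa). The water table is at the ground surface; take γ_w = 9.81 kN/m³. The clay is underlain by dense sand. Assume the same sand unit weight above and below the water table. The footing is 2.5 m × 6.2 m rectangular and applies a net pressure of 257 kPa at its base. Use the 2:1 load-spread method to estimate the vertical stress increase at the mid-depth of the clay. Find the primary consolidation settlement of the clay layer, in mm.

Mid-depth of clay below the ground surface: z = 1.2 + 7.2/2 = 4.8 m.
Total vertical stress at mid-clay: σ_v = 17.6×1.2 + 18.9×3.6 = 89.16 kPa.
Pore pressure: u = 9.81×(4.8 − 0) = 47.088 kPa.
Initial effective stress: σ'_0 = σ_v − u = 89.16 − 47.088 = 42.072 kPa.
Stress increase at mid-clay by the 2:1 spreading method:
Δσ = qBL/((B+z)(L+z)) = 257×2.5×6.2/((2.5+4.8)(6.2+4.8)) = 49.608 kPa
Final effective stress: σ'_f = 42.072 + 49.608 = 91.68 kPa.
σ'_f = 91.68 ≤ σ'_p = 137 kPa, so the clay remains overconsolidated and only the recompression index applies:
S_c = C_r·H/(1+e₀)·log₁₀(σ'_f/σ'_0) = 0.04×7.2/1.67×log₁₀(91.68/42.072)
    = 0.17246 × 0.33828 = 0.05834 m

S_c ≈ 58.3 mm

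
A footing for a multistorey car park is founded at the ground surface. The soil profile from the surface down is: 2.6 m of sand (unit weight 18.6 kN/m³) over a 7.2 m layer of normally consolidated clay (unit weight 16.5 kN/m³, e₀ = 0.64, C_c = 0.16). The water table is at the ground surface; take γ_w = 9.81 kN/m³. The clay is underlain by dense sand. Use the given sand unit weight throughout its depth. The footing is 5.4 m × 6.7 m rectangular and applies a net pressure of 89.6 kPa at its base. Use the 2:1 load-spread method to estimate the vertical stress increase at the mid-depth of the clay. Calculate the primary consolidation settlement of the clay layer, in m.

S_c ≈ 0.116 m

Mid-depth of clay below the ground surface: z = 2.6 + 7.2/2 = 6.2 m.
Total vertical stress at mid-clay: σ_v = 18.6×2.6 + 16.5×3.6 = 107.76 kPa.
Pore pressure: u = 9.81×(6.2 − 0) = 60.822 kPa.
Initial effective stress: σ'_0 = σ_v − u = 107.76 − 60.822 = 46.938 kPa.
Stress increase at mid-clay by the 2:1 spreading method:
Δσ = qBL/((B+z)(L+z)) = 89.6×5.4×6.7/((5.4+6.2)(6.7+6.2)) = 21.664 kPa
Final effective stress: σ'_f = σ'_0 + Δσ = 46.938 + 21.664 = 68.602 kPa.
Normally consolidated clay, so the full stress increment lies on the virgin compression line:
S_c = C_c·H/(1+e₀)·log₁₀(σ'_f/σ'_0) = 0.16×7.2/(1+0.64)×log₁₀(68.602/46.938)
    = 0.70244 × 0.16481 = 0.1158 m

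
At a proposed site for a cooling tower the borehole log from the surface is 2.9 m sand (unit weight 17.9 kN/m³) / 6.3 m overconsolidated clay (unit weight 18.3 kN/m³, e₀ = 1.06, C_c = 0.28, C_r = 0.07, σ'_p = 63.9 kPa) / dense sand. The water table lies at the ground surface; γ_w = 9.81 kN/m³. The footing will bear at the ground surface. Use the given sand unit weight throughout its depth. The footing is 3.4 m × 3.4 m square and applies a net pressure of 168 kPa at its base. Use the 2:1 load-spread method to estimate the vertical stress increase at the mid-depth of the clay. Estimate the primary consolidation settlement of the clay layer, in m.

Mid-depth of clay below the ground surface: z = 2.9 + 6.3/2 = 6.05 m.
Total vertical stress at mid-clay: σ_v = 17.9×2.9 + 18.3×3.15 = 109.56 kPa.
Pore pressure: u = 9.81×(6.05 − 0) = 59.351 kPa.
Initial effective stress: σ'_0 = σ_v − u = 109.56 − 59.351 = 50.209 kPa.
Stress increase at mid-clay by the 2:1 spreading method:
Δσ = qBL/((B+z)(L+z)) = 168×3.4×3.4/((3.4+6.05)(3.4+6.05)) = 21.747 kPa
Final effective stress: σ'_f = 50.209 + 21.747 = 71.956 kPa.
σ'_f = 71.956 > σ'_p = 63.9 kPa, so the stress path crosses the preconsolidation pressure — recompression up to σ'_p, then virgin compression beyond:
S_c = H/(1+e₀)·[C_r·log₁₀(σ'_p/σ'_0) + C_c·log₁₀(σ'_f/σ'_p)]
    = 6.3/2.06 × [0.07×log₁₀(63.9/50.209) + 0.28×log₁₀(71.956/63.9)]
    = 3.0583 × [0.0073304 + 0.014439] = 0.06658 m

S_c ≈ 0.0666 m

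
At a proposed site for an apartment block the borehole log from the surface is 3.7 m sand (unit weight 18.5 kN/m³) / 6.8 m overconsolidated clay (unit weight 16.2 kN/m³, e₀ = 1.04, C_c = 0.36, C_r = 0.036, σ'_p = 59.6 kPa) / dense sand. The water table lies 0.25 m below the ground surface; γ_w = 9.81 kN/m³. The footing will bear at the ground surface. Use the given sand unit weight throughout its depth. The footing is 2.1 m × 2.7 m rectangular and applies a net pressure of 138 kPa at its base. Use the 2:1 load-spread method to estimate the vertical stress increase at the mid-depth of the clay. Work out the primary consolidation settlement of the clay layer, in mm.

Mid-depth of clay below the ground surface: z = 3.7 + 6.8/2 = 7.1 m.
Total vertical stress at mid-clay: σ_v = 18.5×3.7 + 16.2×3.4 = 123.53 kPa.
Pore pressure: u = 9.81×(7.1 − 0.25) = 67.198 kPa.
Initial effective stress: σ'_0 = σ_v − u = 123.53 − 67.198 = 56.332 kPa.
Stress increase at mid-clay by the 2:1 spreading method:
Δσ = qBL/((B+z)(L+z)) = 138×2.1×2.7/((2.1+7.1)(2.7+7.1)) = 8.6786 kPa
Final effective stress: σ'_f = 56.332 + 8.6786 = 65.011 kPa.
σ'_f = 65.011 > σ'_p = 59.6 kPa, so the stress path crosses the preconsolidation pressure — recompression up to σ'_p, then virgin compression beyond:
S_c = H/(1+e₀)·[C_r·log₁₀(σ'_p/σ'_0) + C_c·log₁₀(σ'_f/σ'_p)]
    = 6.8/2.04 × [0.036×log₁₀(59.6/56.332) + 0.36×log₁₀(65.011/59.6)]
    = 3.3333 × [0.00088168 + 0.013587] = 0.04823 m

S_c ≈ 48.2 mm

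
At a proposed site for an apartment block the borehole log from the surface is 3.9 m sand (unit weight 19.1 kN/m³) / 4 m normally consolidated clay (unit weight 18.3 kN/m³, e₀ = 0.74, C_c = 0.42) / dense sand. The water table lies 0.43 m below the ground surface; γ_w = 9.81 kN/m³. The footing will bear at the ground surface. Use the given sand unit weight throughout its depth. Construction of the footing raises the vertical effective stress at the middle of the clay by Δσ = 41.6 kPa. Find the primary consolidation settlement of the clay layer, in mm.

Mid-depth of clay below the ground surface: z = 3.9 + 4/2 = 5.9 m.
Total vertical stress at mid-clay: σ_v = 19.1×3.9 + 18.3×2 = 111.09 kPa.
Pore pressure: u = 9.81×(5.9 − 0.43) = 53.661 kPa.
Initial effective stress: σ'_0 = σ_v − u = 111.09 − 53.661 = 57.429 kPa.
Final effective stress: σ'_f = σ'_0 + Δσ = 57.429 + 41.6 = 99.029 kPa.
Normally consolidated clay, so the full stress increment lies on the virgin compression line:
S_c = C_c·H/(1+e₀)·log₁₀(σ'_f/σ'_0) = 0.42×4/(1+0.74)×log₁₀(99.029/57.429)
    = 0.96552 × 0.23663 = 0.2285 m

S_c ≈ 228 mm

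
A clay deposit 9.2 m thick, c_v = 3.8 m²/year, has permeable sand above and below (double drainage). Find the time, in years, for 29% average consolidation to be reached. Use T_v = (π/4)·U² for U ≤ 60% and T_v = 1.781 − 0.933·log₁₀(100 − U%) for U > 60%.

Drainage path length: H_d = H/2 = 4.6 m (double drainage).
U ≤ 60%: T_v = (π/4)·U² = (π/4)×0.29² = 0.066052.
t = T_v·H_d²/c_v = 0.066052×4.6²/3.8 = 0.3678 years.

t ≈ 0.368 years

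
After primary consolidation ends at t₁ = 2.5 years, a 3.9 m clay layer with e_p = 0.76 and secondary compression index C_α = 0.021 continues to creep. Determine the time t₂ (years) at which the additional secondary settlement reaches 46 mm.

S_s = C_α·H/(1+e_p)·log₁₀(t₂/t₁) ⇒ log₁₀(t₂/t₁) = S_s·(1+e_p)/(C_α·H).
log₁₀(t₂/t₁) = 0.046 × (1+0.76) / (0.021×3.9) = 0.9885
t₂ = t₁ × 10^0.9885 = 2.5 × 9.739 = 24.35 years

t₂ ≈ 24.3 years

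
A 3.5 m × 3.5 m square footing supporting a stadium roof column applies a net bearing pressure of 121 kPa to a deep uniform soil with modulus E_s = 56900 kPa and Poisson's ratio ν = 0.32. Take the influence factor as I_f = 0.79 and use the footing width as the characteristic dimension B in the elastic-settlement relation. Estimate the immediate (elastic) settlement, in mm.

S_e ≈ 5.28 mm

Immediate (elastic) settlement: S_e = q·B·(1−ν²)/E_s · I_f.
S_e = 121 × 3.5 × (1 − 0.32²) / 56900 × 0.79
    = 121 × 3.5 × 0.8976 / 56900 × 0.79
    = 0.005278 m = 5.278 mm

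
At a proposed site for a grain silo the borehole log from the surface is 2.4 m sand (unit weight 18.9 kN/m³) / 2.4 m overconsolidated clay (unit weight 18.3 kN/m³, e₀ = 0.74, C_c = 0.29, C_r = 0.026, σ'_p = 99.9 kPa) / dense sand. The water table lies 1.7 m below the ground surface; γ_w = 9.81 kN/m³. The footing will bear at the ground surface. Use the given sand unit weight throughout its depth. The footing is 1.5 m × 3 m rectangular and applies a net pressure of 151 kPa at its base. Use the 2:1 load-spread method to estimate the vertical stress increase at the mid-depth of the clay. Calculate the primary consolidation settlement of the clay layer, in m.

Mid-depth of clay below the ground surface: z = 2.4 + 2.4/2 = 3.6 m.
Total vertical stress at mid-clay: σ_v = 18.9×2.4 + 18.3×1.2 = 67.32 kPa.
Pore pressure: u = 9.81×(3.6 − 1.7) = 18.639 kPa.
Initial effective stress: σ'_0 = σ_v − u = 67.32 − 18.639 = 48.681 kPa.
Stress increase at mid-clay by the 2:1 spreading method:
Δσ = qBL/((B+z)(L+z)) = 151×1.5×3/((1.5+3.6)(3+3.6)) = 20.187 kPa
Final effective stress: σ'_f = 48.681 + 20.187 = 68.868 kPa.
σ'_f = 68.868 ≤ σ'_p = 99.9 kPa, so the clay remains overconsolidated and only the recompression index applies:
S_c = C_r·H/(1+e₀)·log₁₀(σ'_f/σ'_0) = 0.026×2.4/1.74×log₁₀(68.868/48.681)
    = 0.035862 × 0.15066 = 0.005403 m

S_c ≈ 0.0054 m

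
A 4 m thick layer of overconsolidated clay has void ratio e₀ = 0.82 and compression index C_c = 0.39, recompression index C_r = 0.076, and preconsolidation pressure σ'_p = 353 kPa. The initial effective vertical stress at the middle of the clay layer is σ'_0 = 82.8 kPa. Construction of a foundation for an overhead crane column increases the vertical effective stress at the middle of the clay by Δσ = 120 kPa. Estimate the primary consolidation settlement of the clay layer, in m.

S_c ≈ 0.065 m

Final effective stress: σ'_f = 82.8 + 120 = 202.8 kPa.
σ'_f = 202.8 ≤ σ'_p = 353 kPa, so the clay remains overconsolidated and only the recompression index applies:
S_c = C_r·H/(1+e₀)·log₁₀(σ'_f/σ'_0) = 0.076×4/1.82×log₁₀(202.8/82.8)
    = 0.16703 × 0.38904 = 0.06498 m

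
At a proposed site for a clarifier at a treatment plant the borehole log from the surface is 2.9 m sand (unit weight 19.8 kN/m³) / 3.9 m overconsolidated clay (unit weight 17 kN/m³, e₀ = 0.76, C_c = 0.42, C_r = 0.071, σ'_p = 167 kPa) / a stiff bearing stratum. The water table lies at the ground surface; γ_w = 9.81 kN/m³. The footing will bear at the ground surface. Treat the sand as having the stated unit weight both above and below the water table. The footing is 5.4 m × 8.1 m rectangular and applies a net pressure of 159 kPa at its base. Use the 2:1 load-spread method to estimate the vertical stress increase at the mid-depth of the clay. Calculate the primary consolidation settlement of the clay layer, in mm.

Mid-depth of clay below the ground surface: z = 2.9 + 3.9/2 = 4.85 m.
Total vertical stress at mid-clay: σ_v = 19.8×2.9 + 17×1.95 = 90.57 kPa.
Pore pressure: u = 9.81×(4.85 − 0) = 47.578 kPa.
Initial effective stress: σ'_0 = σ_v − u = 90.57 − 47.578 = 42.992 kPa.
Stress increase at mid-clay by the 2:1 spreading method:
Δσ = qBL/((B+z)(L+z)) = 159×5.4×8.1/((5.4+4.85)(8.1+4.85)) = 52.394 kPa
Final effective stress: σ'_f = 42.992 + 52.394 = 95.386 kPa.
σ'_f = 95.386 ≤ σ'_p = 167 kPa, so the clay remains overconsolidated and only the recompression index applies:
S_c = C_r·H/(1+e₀)·log₁₀(σ'_f/σ'_0) = 0.071×3.9/1.76×log₁₀(95.386/42.992)
    = 0.15733 × 0.3461 = 0.05445 m

S_c ≈ 54.5 mm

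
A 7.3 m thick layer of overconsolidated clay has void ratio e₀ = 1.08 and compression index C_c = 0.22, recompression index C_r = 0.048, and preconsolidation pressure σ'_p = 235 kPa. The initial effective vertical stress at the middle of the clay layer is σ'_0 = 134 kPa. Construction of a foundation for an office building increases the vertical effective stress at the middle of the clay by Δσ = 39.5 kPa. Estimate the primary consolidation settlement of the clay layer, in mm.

Final effective stress: σ'_f = 134 + 39.5 = 173.5 kPa.
σ'_f = 173.5 ≤ σ'_p = 235 kPa, so the clay remains overconsolidated and only the recompression index applies:
S_c = C_r·H/(1+e₀)·log₁₀(σ'_f/σ'_0) = 0.048×7.3/2.08×log₁₀(173.5/134)
    = 0.16846 × 0.11219 = 0.0189 m

S_c ≈ 18.9 mm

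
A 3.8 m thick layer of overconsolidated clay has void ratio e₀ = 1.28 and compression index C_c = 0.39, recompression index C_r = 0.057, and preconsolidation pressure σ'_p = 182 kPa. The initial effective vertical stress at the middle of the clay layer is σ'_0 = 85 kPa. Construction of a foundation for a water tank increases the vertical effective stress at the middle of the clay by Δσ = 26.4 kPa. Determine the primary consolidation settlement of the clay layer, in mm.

S_c ≈ 11.2 mm

Final effective stress: σ'_f = 85 + 26.4 = 111.4 kPa.
σ'_f = 111.4 ≤ σ'_p = 182 kPa, so the clay remains overconsolidated and only the recompression index applies:
S_c = C_r·H/(1+e₀)·log₁₀(σ'_f/σ'_0) = 0.057×3.8/2.28×log₁₀(111.4/85)
    = 0.095002 × 0.11747 = 0.01116 m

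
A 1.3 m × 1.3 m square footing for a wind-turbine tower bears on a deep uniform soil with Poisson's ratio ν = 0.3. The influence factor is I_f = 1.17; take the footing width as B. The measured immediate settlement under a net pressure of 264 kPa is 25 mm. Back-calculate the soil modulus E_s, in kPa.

E_s ≈ 14600 kPa

S_e = q·B·(1−ν²)/E_s · I_f  ⇒  E_s = q·B·(1−ν²)·I_f / S_e.
E_s = 264 × 1.3 × 0.91 × 1.17 / 0.025 = 14620 kPa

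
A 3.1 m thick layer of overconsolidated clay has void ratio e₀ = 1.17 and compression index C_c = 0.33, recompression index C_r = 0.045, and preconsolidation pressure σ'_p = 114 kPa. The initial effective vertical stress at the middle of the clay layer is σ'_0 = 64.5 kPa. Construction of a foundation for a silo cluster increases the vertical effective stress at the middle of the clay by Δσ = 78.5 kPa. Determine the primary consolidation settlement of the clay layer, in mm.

S_c ≈ 62.3 mm

Final effective stress: σ'_f = 64.5 + 78.5 = 143 kPa.
σ'_f = 143 > σ'_p = 114 kPa, so the stress path crosses the preconsolidation pressure — recompression up to σ'_p, then virgin compression beyond:
S_c = H/(1+e₀)·[C_r·log₁₀(σ'_p/σ'_0) + C_c·log₁₀(σ'_f/σ'_p)]
    = 3.1/2.17 × [0.045×log₁₀(114/64.5) + 0.33×log₁₀(143/114)]
    = 1.4286 × [0.011131 + 0.032482] = 0.06231 m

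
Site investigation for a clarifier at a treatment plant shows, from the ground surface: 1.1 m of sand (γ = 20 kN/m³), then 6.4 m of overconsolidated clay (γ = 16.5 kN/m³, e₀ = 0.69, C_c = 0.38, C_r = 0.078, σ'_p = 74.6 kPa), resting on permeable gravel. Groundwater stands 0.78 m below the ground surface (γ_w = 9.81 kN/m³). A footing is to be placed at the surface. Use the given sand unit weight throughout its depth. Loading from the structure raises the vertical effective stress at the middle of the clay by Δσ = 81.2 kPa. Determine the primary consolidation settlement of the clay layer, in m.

S_c ≈ 0.384 m

Mid-depth of clay below the ground surface: z = 1.1 + 6.4/2 = 4.3 m.
Total vertical stress at mid-clay: σ_v = 20×1.1 + 16.5×3.2 = 74.8 kPa.
Pore pressure: u = 9.81×(4.3 − 0.78) = 34.531 kPa.
Initial effective stress: σ'_0 = σ_v − u = 74.8 − 34.531 = 40.269 kPa.
Final effective stress: σ'_f = 40.269 + 81.2 = 121.47 kPa.
σ'_f = 121.47 > σ'_p = 74.6 kPa, so the stress path crosses the preconsolidation pressure — recompression up to σ'_p, then virgin compression beyond:
S_c = H/(1+e₀)·[C_r·log₁₀(σ'_p/σ'_0) + C_c·log₁₀(σ'_f/σ'_p)]
    = 6.4/1.69 × [0.078×log₁₀(74.6/40.269) + 0.38×log₁₀(121.47/74.6)]
    = 3.787 × [0.020886 + 0.080457] = 0.3838 m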